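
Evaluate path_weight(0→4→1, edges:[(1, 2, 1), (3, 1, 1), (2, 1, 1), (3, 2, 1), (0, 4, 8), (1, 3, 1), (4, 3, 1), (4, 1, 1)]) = w(0→4)=8 + w(4→1)=1
= 9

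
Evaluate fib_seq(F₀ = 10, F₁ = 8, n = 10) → F_2 = F_1 + F_0 = 18
F_3 = F_2 + F_1 = 26
F_4 = F_3 + F_2 = 44
...
= [10, 8, 18, 26, 44, 70, 114, 184, 298, 482]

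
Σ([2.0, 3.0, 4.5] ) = 2.0 + 3.0 + 4.5
= 9.5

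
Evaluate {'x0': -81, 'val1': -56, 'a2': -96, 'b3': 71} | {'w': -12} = {'x0': -81, 'val1': -56, 'a2': -96, 'b3': 71, 'w': -12}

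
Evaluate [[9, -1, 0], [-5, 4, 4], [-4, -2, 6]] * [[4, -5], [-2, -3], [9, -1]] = C[0][0] = (9)*(4) + (-1)*(-2) + (0)*(9) = 38
C[0][1] = (9)*(-5) + (-1)*(-3) + (0)*(-1) = -42
C[1][0] = (-5)*(4) + (4)*(-2) + (4)*(9) = 8
C[1][1] = (-5)*(-5) + (4)*(-3) + (4)*(-1) = 9
C[2][0] = (-4)*(4) + (-2)*(-2) + (6)*(9) = 42
C[2][1] = (-4)*(-5) + (-2)*(-3) + (6)*(-1) = 20
= [[38, -42], [8, 9], [42, 20]]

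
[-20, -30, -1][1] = -30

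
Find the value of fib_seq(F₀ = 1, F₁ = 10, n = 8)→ [1, 10, 11, 21, 32, 53, 85, 138]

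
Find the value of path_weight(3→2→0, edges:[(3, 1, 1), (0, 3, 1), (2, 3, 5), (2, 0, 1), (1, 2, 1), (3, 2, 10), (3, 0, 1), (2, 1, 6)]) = w(3→2)=10 + w(2→0)=1
= 11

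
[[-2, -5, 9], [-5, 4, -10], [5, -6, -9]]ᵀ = [[-2, -5, 5], [-5, 4, -6], [9, -10, -9]]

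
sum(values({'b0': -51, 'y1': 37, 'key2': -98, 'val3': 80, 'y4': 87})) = 55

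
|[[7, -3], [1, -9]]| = -60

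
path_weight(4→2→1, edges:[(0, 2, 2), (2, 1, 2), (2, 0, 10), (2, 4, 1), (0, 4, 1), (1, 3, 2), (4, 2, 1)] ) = 3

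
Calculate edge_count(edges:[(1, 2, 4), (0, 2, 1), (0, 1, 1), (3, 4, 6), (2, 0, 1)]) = 5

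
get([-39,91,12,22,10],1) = 91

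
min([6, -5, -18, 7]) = -18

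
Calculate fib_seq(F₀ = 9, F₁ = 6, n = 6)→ [9, 6, 15, 21, 36, 57]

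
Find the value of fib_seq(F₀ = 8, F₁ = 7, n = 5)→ F_2 = F_1 + F_0 = 15
F_3 = F_2 + F_1 = 22
F_4 = F_3 + F_2 = 37
= [8, 7, 15, 22, 37]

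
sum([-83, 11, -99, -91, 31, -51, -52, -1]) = (-83) + 11 + (-99) + (-91) + 31 + (-51) + (-52) + (-1)
= -335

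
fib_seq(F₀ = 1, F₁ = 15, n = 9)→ [1, 15, 16, 31, 47, 78, 125, 203, 328]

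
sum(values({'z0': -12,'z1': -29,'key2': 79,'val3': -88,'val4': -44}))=-94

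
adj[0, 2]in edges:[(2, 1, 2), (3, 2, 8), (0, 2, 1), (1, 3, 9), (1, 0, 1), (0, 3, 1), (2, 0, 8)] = 1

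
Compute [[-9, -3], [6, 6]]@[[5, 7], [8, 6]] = [[-69, -81], [78, 78]]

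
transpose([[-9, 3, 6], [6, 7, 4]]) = [[-9, 6], [3, 7], [6, 4]]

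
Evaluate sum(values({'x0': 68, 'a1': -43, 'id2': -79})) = 68 + (-43) + (-79)
= -54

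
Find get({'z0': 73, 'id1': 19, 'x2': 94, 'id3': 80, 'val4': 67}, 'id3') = 80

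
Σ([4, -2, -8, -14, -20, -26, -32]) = 4 + (-2) + (-8) + (-14) + (-20) + (-26) + (-32)
= -98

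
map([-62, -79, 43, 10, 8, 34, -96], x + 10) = [-52, -69, 53, 20, 18, 44, -86]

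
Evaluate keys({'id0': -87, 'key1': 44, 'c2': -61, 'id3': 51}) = ['id0', 'key1', 'c2', 'id3']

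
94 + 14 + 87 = 195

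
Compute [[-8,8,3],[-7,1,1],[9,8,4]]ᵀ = [[-8, -7, 9], [8, 1, 8], [3, 1, 4]]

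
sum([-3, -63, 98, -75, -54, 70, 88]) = 61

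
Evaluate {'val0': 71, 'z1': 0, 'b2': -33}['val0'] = 71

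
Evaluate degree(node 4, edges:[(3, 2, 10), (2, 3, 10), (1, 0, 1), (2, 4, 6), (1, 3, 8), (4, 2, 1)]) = incident: (2,4), (4,2)
= 2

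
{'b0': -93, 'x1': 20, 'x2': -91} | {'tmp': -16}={'b0': -93, 'x1': 20, 'x2': -91, 'tmp': -16}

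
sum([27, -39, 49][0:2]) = slice → [27, -39]
27 + (-39)
= -12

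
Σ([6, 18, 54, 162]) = 240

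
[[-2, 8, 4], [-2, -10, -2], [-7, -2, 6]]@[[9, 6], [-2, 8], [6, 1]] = C[0][0] = (-2)*(9) + (8)*(-2) + (4)*(6) = -10
C[0][1] = (-2)*(6) + (8)*(8) + (4)*(1) = 56
C[1][0] = (-2)*(9) + (-10)*(-2) + (-2)*(6) = -10
C[1][1] = (-2)*(6) + (-10)*(8) + (-2)*(1) = -94
C[2][0] = (-7)*(9) + (-2)*(-2) + (6)*(6) = -23
C[2][1] = (-7)*(6) + (-2)*(8) + (6)*(1) = -52
= [[-10, 56], [-10, -94], [-23, -52]]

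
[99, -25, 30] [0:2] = [99, -25]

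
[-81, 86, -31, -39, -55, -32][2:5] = [-31, -39, -55]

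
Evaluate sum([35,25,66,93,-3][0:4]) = 219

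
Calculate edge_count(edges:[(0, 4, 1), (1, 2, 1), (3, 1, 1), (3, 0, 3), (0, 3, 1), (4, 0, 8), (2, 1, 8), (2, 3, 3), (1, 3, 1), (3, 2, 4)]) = 10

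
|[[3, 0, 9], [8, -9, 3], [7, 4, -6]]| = (1)*(3)*det([[-9, 3], [4, -6]]) + (-1)*(0)*det([[8, 3], [7, -6]]) + (1)*(9)*det([[8, -9], [7, 4]])
= 126 + 0 + 855
= 981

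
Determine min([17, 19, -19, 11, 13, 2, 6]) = -19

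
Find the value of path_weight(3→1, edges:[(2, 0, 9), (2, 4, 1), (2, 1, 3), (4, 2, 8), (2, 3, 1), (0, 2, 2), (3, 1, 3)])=w(3→1)=3
= 3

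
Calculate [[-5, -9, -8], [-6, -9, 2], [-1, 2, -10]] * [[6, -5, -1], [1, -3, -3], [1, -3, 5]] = C[0][0] = (-5)*(6) + (-9)*(1) + (-8)*(1) = -47
C[0][1] = (-5)*(-5) + (-9)*(-3) + (-8)*(-3) = 76
C[0][2] = (-5)*(-1) + (-9)*(-3) + (-8)*(5) = -8
C[1][0] = (-6)*(6) + (-9)*(1) + (2)*(1) = -43
C[1][1] = (-6)*(-5) + (-9)*(-3) + (2)*(-3) = 51
C[1][2] = (-6)*(-1) + (-9)*(-3) + (2)*(5) = 43
... (3 more cells)
= [[-47, 76, -8], [-43, 51, 43], [-14, 29, -55]]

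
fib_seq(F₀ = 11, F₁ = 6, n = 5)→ F_2 = F_1 + F_0 = 17
F_3 = F_2 + F_1 = 23
F_4 = F_3 + F_2 = 40
= [11, 6, 17, 23, 40]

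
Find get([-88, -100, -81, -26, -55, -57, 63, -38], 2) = -81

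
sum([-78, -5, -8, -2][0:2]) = slice → [-78, -5]
(-78) + (-5)
= -83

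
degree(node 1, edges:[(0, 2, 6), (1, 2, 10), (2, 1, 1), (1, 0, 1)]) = 3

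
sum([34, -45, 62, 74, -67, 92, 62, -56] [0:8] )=slice → [34, -45, 62, 74, -67, 92, 62, -56]
34 + (-45) + 62 + 74 + (-67) + 92 + 62 + (-56)
= 156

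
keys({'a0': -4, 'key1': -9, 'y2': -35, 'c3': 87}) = ['a0', 'key1', 'y2', 'c3']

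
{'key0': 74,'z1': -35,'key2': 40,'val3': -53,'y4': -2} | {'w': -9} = {'key0': 74, 'z1': -35, 'key2': 40, 'val3': -53, 'y4': -2, 'w': -9}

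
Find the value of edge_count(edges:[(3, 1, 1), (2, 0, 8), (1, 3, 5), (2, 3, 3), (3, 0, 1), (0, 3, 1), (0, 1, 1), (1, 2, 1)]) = 8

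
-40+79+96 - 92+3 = 46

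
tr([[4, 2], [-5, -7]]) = diagonal: 4 + (-7)
= -3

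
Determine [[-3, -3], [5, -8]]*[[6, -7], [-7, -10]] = [[3, 51], [86, 45]]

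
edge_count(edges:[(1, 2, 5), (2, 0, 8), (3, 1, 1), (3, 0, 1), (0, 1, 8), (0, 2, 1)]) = 6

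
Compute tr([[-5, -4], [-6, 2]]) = diagonal: (-5) + 2
= -3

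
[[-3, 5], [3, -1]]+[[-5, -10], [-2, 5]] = [[-8, -5], [1, 4]]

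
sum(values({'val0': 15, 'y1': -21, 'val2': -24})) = 15 + (-21) + (-24)
= -30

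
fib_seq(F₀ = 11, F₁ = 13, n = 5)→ F_2 = F_1 + F_0 = 24
F_3 = F_2 + F_1 = 37
F_4 = F_3 + F_2 = 61
= [11, 13, 24, 37, 61]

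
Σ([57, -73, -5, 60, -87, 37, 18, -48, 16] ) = 57 + (-73) + (-5) + 60 + (-87) + 37 + 18 + (-48) + 16
= -25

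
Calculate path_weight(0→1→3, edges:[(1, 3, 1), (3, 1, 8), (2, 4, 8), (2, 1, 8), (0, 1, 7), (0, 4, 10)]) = 8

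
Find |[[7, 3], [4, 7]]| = 37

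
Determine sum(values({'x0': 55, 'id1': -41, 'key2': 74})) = 88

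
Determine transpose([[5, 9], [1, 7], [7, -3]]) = [[5, 1, 7], [9, 7, -3]]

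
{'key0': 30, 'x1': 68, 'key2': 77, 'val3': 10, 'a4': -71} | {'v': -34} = {'key0': 30, 'x1': 68, 'key2': 77, 'val3': 10, 'a4': -71, 'v': -34}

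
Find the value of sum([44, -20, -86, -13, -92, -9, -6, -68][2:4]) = slice → [-86, -13]
(-86) + (-13)
= -99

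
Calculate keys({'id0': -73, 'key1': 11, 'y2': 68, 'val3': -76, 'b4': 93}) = ['id0', 'key1', 'y2', 'val3', 'b4']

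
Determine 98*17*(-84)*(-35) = 4898040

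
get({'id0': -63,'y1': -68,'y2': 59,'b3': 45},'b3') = 45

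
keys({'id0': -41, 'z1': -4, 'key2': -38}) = ['id0', 'z1', 'key2']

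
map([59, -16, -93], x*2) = [118, -32, -186]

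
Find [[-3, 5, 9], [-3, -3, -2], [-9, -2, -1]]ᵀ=[[-3, -3, -9], [5, -3, -2], [9, -2, -1]]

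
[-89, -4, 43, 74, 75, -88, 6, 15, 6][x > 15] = keep x where x > 15: -89✗, -4✗, 43✓, 74✓, 75✓, -88✗, 6✗, 15✗, 6✗
= [43, 74, 75]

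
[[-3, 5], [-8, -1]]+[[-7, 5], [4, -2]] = [[-10, 10], [-4, -3]]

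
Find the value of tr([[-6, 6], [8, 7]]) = 1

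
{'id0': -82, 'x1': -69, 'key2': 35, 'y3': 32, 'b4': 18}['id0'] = -82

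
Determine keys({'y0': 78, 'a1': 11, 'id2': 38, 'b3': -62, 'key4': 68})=['y0', 'a1', 'id2', 'b3', 'key4']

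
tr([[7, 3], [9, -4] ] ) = diagonal: 7 + (-4)
= 3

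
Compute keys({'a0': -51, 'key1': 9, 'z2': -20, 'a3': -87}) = ['a0', 'key1', 'z2', 'a3']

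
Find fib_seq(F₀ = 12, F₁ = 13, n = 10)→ F_2 = F_1 + F_0 = 25
F_3 = F_2 + F_1 = 38
F_4 = F_3 + F_2 = 63
...
= [12, 13, 25, 38, 63, 101, 164, 265, 429, 694]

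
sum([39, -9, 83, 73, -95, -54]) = 39 + (-9) + 83 + 73 + (-95) + (-54)
= 37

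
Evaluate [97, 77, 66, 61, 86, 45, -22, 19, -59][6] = -22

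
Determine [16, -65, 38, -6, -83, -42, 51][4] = -83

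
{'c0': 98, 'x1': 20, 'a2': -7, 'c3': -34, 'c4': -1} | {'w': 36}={'c0': 98, 'x1': 20, 'a2': -7, 'c3': -34, 'c4': -1, 'w': 36}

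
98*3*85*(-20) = -499800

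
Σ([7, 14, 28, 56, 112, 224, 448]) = 7 + 14 + 28 + 56 + 112 + 224 + 448
= 889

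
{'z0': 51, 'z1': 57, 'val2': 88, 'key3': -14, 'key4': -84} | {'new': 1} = {'z0': 51, 'z1': 57, 'val2': 88, 'key3': -14, 'key4': -84, 'new': 1}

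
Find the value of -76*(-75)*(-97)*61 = -33726900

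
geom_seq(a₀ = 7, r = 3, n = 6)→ [7, 21, 63, 189, 567, 1701]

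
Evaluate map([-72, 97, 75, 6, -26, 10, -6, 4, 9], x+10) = -72+10=-62, 97+10=107, 75+10=85, 6+10=16, -26+10=-16, 10+10=20, -6+10=4, 4+10=14, 9+10=19
= [-62, 107, 85, 16, -16, 20, 4, 14, 19]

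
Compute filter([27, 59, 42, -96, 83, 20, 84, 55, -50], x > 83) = [84]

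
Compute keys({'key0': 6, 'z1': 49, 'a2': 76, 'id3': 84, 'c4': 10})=['key0', 'z1', 'a2', 'id3', 'c4']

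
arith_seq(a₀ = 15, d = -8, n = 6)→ [15, 7, -1, -9, -17, -25]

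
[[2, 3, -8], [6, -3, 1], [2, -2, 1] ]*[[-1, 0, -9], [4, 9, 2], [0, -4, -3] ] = C[0][0] = (2)*(-1) + (3)*(4) + (-8)*(0) = 10
C[0][1] = (2)*(0) + (3)*(9) + (-8)*(-4) = 59
C[0][2] = (2)*(-9) + (3)*(2) + (-8)*(-3) = 12
C[1][0] = (6)*(-1) + (-3)*(4) + (1)*(0) = -18
C[1][1] = (6)*(0) + (-3)*(9) + (1)*(-4) = -31
C[1][2] = (6)*(-9) + (-3)*(2) + (1)*(-3) = -63
... (3 more cells)
= [[10, 59, 12], [-18, -31, -63], [-10, -22, -25]]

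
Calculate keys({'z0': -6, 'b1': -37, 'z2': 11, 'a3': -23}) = ['z0', 'b1', 'z2', 'a3']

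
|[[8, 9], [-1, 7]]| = (8)*(7) - (9)*(-1)
= 65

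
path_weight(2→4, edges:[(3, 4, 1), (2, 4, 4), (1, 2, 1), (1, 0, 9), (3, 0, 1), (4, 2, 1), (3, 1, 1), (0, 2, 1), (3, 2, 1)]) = w(2→4)=4
= 4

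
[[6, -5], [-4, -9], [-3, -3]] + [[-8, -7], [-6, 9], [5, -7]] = [[-2, -12], [-10, 0], [2, -10]]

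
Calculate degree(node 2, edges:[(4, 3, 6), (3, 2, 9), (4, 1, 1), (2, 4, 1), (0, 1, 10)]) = 2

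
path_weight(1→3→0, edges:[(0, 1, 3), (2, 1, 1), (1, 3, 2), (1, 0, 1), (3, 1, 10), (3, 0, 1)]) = w(1→3)=2 + w(3→0)=1
= 3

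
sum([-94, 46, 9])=-39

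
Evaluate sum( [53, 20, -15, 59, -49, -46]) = 53 + 20 + (-15) + 59 + (-49) + (-46)
= 22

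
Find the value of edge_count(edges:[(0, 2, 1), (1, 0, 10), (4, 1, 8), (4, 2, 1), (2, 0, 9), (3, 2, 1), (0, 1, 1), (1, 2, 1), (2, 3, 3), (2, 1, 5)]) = 10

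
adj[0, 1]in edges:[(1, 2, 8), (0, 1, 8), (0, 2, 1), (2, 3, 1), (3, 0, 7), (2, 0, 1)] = 8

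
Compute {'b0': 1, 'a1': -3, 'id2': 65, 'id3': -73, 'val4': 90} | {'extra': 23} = {'b0': 1, 'a1': -3, 'id2': 65, 'id3': -73, 'val4': 90, 'extra': 23}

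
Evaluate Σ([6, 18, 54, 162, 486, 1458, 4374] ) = 6558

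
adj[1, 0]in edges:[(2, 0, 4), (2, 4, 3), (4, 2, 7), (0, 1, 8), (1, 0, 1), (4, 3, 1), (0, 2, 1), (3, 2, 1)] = 1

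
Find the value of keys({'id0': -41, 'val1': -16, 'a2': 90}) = ['id0', 'val1', 'a2']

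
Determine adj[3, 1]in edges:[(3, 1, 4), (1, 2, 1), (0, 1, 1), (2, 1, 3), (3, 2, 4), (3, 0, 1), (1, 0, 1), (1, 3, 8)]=4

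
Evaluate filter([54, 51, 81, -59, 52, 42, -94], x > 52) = [54, 81]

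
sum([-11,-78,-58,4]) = -143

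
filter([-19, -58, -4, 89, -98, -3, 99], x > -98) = keep x where x > -98: -19✓, -58✓, -4✓, 89✓, -98✗, -3✓, 99✓
= [-19, -58, -4, 89, -3, 99]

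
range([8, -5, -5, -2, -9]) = 17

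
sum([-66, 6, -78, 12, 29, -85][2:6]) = -122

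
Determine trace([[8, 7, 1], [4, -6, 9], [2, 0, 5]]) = diagonal: 8 + (-6) + 5
= 7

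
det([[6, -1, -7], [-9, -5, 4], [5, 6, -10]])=(1)*(6)*det([[-5, 4], [6, -10]]) + (-1)*(-1)*det([[-9, 4], [5, -10]]) + (1)*(-7)*det([[-9, -5], [5, 6]])
= 156 + 70 + 203
= 429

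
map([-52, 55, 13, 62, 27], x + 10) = [-42, 65, 23, 72, 37]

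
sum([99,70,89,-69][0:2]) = 169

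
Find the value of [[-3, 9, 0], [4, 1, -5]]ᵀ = [[-3, 4], [9, 1], [0, -5]]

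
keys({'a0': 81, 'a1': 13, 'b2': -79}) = ['a0', 'a1', 'b2']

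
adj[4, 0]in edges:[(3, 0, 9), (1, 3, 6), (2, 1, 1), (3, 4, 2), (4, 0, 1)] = 1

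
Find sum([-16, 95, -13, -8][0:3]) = 66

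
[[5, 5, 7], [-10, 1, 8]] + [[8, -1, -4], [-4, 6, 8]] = [[13, 4, 3], [-14, 7, 16]]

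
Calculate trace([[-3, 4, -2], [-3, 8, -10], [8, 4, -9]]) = diagonal: (-3) + 8 + (-9)
= -4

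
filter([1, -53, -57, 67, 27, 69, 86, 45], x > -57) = [1, -53, 67, 27, 69, 86, 45]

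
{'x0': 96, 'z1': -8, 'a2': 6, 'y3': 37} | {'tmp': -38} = {'x0': 96, 'z1': -8, 'a2': 6, 'y3': 37, 'tmp': -38}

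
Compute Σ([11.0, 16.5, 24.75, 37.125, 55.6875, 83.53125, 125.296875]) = 11.0 + 16.5 + 24.75 + 37.125 + 55.6875 + 83.53125 + 125.296875
= 353.890625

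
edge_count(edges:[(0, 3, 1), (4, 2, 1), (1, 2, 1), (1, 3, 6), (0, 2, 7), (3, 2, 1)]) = 6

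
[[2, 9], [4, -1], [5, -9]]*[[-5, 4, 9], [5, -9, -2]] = [[35, -73, 0], [-25, 25, 38], [-70, 101, 63]]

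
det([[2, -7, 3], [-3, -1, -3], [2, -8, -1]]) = (1)*(2)*det([[-1, -3], [-8, -1]]) + (-1)*(-7)*det([[-3, -3], [2, -1]]) + (1)*(3)*det([[-3, -1], [2, -8]])
= -46 + 63 + 78
= 95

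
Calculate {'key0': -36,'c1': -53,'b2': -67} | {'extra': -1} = {'key0': -36, 'c1': -53, 'b2': -67, 'extra': -1}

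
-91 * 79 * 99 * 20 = -14234220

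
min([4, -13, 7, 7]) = -13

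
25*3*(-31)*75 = -174375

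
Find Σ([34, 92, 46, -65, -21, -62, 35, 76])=135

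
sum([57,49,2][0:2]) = 106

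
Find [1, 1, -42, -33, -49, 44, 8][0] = 1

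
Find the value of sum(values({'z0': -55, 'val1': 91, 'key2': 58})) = 94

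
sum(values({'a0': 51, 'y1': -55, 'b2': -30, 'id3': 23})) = -11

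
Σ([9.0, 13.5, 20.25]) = 9.0 + 13.5 + 20.25
= 42.75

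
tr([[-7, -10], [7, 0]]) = diagonal: (-7) + 0
= -7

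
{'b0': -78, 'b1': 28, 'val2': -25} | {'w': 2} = {'b0': -78, 'b1': 28, 'val2': -25, 'w': 2}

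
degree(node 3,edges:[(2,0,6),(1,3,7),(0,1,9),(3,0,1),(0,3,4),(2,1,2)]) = incident: (1,3), (3,0), (0,3)
= 3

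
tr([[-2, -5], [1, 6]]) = 4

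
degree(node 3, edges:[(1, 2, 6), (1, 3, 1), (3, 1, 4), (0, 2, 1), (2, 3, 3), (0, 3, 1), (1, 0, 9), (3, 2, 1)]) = incident: (1,3), (3,1), (2,3), (0,3), (3,2)
= 5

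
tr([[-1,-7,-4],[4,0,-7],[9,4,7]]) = 6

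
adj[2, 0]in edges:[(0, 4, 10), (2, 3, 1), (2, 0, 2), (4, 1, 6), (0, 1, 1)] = 2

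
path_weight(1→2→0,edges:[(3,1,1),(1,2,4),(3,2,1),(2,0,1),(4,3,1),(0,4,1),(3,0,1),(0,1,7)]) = w(1→2)=4 + w(2→0)=1
= 5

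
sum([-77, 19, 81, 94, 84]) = (-77) + 19 + 81 + 94 + 84
= 201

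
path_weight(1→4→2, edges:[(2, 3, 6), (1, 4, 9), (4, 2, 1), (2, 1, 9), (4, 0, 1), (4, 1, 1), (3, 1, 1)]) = w(1→4)=9 + w(4→2)=1
= 10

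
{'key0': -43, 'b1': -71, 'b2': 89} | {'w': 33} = {'key0': -43, 'b1': -71, 'b2': 89, 'w': 33}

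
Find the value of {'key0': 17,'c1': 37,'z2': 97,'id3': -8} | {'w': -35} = {'key0': 17, 'c1': 37, 'z2': 97, 'id3': -8, 'w': -35}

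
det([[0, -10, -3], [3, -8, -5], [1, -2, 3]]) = 134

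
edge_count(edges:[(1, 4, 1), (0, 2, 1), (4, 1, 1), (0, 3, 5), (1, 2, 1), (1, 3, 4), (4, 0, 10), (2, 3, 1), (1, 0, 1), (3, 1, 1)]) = 10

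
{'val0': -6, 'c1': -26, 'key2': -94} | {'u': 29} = {'val0': -6, 'c1': -26, 'key2': -94, 'u': 29}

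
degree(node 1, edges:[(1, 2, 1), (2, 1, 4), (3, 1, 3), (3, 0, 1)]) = 3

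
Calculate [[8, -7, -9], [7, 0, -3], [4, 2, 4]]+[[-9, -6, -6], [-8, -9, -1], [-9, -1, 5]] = [[-1, -13, -15], [-1, -9, -4], [-5, 1, 9]]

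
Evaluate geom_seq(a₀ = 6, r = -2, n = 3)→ [6, -12, 24]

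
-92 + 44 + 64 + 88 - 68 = 36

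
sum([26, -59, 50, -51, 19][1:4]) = -60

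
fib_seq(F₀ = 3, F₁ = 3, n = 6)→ F_2 = F_1 + F_0 = 6
F_3 = F_2 + F_1 = 9
F_4 = F_3 + F_2 = 15
...
= [3, 3, 6, 9, 15, 24]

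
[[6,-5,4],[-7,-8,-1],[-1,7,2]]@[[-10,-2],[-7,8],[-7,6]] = C[0][0] = (6)*(-10) + (-5)*(-7) + (4)*(-7) = -53
C[0][1] = (6)*(-2) + (-5)*(8) + (4)*(6) = -28
C[1][0] = (-7)*(-10) + (-8)*(-7) + (-1)*(-7) = 133
C[1][1] = (-7)*(-2) + (-8)*(8) + (-1)*(6) = -56
C[2][0] = (-1)*(-10) + (7)*(-7) + (2)*(-7) = -53
C[2][1] = (-1)*(-2) + (7)*(8) + (2)*(6) = 70
= [[-53, -28], [133, -56], [-53, 70]]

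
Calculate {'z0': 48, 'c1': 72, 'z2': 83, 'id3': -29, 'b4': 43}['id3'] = -29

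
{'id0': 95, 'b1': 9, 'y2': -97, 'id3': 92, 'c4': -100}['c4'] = -100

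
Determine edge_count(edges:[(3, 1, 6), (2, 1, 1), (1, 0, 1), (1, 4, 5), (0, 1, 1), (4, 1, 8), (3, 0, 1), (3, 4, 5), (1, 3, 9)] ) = 9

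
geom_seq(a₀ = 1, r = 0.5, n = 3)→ [1.0, 0.5, 0.25]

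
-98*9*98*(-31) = 2679516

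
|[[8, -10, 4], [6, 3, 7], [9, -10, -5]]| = (1)*(8)*det([[3, 7], [-10, -5]]) + (-1)*(-10)*det([[6, 7], [9, -5]]) + (1)*(4)*det([[6, 3], [9, -10]])
= 440 + -930 + -348
= -838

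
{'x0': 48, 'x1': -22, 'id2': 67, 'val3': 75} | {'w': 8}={'x0': 48, 'x1': -22, 'id2': 67, 'val3': 75, 'w': 8}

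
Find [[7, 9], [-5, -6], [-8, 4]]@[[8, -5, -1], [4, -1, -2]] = C[0][0] = (7)*(8) + (9)*(4) = 92
C[0][1] = (7)*(-5) + (9)*(-1) = -44
C[0][2] = (7)*(-1) + (9)*(-2) = -25
C[1][0] = (-5)*(8) + (-6)*(4) = -64
C[1][1] = (-5)*(-5) + (-6)*(-1) = 31
C[1][2] = (-5)*(-1) + (-6)*(-2) = 17
... (3 more cells)
= [[92, -44, -25], [-64, 31, 17], [-48, 36, 0]]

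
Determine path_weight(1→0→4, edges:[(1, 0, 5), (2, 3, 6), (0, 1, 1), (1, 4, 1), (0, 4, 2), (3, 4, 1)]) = 7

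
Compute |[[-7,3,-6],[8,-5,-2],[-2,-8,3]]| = (1)*(-7)*det([[-5, -2], [-8, 3]]) + (-1)*(3)*det([[8, -2], [-2, 3]]) + (1)*(-6)*det([[8, -5], [-2, -8]])
= 217 + -60 + 444
= 601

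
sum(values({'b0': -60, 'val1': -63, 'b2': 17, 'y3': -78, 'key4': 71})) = -113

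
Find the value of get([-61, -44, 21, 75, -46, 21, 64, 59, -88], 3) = 75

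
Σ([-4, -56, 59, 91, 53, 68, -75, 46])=(-4) + (-56) + 59 + 91 + 53 + 68 + (-75) + 46
= 182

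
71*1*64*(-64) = -290816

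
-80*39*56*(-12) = 2096640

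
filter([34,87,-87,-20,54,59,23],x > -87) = [34, 87, -20, 54, 59, 23]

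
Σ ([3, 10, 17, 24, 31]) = 85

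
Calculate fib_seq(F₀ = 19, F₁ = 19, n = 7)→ F_2 = F_1 + F_0 = 38
F_3 = F_2 + F_1 = 57
F_4 = F_3 + F_2 = 95
...
= [19, 19, 38, 57, 95, 152, 247]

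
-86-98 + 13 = -171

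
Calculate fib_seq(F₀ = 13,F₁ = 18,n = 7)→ [13, 18, 31, 49, 80, 129, 209]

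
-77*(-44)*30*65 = 6606600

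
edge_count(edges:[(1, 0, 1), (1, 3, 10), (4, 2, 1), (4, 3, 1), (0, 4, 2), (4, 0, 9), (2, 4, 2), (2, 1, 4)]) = 8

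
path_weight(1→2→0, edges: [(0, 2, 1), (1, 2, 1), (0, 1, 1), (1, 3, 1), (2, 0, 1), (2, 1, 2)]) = w(1→2)=1 + w(2→0)=1
= 2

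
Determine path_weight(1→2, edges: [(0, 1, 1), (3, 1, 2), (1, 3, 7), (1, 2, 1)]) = 1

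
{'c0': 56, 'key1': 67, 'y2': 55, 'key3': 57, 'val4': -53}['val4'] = -53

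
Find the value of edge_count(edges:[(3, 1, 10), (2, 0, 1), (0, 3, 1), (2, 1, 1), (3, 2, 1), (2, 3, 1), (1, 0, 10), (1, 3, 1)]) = 8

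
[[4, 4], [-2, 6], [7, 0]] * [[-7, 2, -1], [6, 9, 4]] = [[-4, 44, 12], [50, 50, 26], [-49, 14, -7]]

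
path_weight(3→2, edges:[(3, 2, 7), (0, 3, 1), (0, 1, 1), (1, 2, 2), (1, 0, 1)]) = 7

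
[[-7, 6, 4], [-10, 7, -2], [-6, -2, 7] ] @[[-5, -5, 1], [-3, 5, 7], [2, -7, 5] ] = C[0][0] = (-7)*(-5) + (6)*(-3) + (4)*(2) = 25
C[0][1] = (-7)*(-5) + (6)*(5) + (4)*(-7) = 37
C[0][2] = (-7)*(1) + (6)*(7) + (4)*(5) = 55
C[1][0] = (-10)*(-5) + (7)*(-3) + (-2)*(2) = 25
C[1][1] = (-10)*(-5) + (7)*(5) + (-2)*(-7) = 99
C[1][2] = (-10)*(1) + (7)*(7) + (-2)*(5) = 29
... (3 more cells)
= [[25, 37, 55], [25, 99, 29], [50, -29, 15]]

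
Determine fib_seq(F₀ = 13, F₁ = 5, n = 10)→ F_2 = F_1 + F_0 = 18
F_3 = F_2 + F_1 = 23
F_4 = F_3 + F_2 = 41
...
= [13, 5, 18, 23, 41, 64, 105, 169, 274, 443]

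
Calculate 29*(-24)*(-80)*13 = 723840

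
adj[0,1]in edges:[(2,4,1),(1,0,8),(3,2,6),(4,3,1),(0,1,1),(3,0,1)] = 1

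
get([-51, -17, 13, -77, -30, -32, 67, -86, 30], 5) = -32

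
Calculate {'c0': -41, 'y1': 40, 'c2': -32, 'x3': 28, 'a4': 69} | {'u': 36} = {'c0': -41, 'y1': 40, 'c2': -32, 'x3': 28, 'a4': 69, 'u': 36}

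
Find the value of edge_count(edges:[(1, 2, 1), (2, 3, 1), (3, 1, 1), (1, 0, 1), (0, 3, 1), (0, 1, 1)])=6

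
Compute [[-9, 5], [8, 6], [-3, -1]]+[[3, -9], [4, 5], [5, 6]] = [[-6, -4], [12, 11], [2, 5]]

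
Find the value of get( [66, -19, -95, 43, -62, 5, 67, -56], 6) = 67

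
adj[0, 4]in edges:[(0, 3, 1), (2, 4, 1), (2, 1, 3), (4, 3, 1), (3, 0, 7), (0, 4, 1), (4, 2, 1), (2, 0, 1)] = 1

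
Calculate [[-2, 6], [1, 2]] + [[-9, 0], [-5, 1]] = [[-11, 6], [-4, 3]]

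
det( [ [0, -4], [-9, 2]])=-36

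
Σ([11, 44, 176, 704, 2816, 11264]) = 15015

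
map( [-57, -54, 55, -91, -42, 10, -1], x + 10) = [-47, -44, 65, -81, -32, 20, 9]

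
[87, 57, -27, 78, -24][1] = 57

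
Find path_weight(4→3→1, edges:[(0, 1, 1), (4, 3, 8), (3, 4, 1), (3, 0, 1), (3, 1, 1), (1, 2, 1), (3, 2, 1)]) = 9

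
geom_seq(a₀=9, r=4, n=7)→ a_0 = 9*4^0 = 9
a_1 = 9*4^1 = 36
a_2 = 9*4^2 = 144
...
= [9, 36, 144, 576, 2304, 9216, 36864]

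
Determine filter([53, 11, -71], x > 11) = [53]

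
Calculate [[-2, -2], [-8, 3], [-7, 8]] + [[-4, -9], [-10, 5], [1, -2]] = [[-6, -11], [-18, 8], [-6, 6]]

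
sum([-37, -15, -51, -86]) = -189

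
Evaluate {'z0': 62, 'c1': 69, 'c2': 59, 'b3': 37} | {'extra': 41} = {'z0': 62, 'c1': 69, 'c2': 59, 'b3': 37, 'extra': 41}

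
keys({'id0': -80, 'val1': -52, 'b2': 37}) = ['id0', 'val1', 'b2']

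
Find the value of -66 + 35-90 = -121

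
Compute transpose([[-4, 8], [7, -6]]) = [[-4, 7], [8, -6]]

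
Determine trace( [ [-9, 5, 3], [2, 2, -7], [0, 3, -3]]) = diagonal: (-9) + 2 + (-3)
= -10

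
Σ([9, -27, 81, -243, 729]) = 549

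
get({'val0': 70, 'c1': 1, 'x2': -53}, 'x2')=-53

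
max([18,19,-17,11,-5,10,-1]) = 19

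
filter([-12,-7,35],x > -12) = [-7, 35]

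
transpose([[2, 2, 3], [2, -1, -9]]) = [[2, 2], [2, -1], [3, -9]]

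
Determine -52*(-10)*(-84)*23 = -1004640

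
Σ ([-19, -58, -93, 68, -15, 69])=-48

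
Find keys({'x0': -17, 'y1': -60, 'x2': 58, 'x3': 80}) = ['x0', 'y1', 'x2', 'x3']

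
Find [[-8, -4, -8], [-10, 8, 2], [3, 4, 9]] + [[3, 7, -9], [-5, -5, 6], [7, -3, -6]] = [[-5, 3, -17], [-15, 3, 8], [10, 1, 3]]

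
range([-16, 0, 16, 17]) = 33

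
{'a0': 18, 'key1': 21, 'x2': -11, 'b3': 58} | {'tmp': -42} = {'a0': 18, 'key1': 21, 'x2': -11, 'b3': 58, 'tmp': -42}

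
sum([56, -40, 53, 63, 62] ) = 194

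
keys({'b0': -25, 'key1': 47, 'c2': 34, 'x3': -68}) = ['b0', 'key1', 'c2', 'x3']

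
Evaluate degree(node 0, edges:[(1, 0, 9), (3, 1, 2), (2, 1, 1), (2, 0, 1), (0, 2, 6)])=3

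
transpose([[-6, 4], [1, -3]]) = [[-6, 1], [4, -3]]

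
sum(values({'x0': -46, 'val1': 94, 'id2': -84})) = (-46) + 94 + (-84)
= -36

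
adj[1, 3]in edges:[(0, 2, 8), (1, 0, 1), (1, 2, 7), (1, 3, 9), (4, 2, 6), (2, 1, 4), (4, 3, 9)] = 9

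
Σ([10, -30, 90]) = 10 + -30 + 90
= 70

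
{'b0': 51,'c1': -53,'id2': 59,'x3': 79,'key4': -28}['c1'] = -53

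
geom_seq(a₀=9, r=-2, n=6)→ [9, -18, 36, -72, 144, -288]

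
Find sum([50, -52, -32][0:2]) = -2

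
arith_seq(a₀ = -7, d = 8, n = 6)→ [-7, 1, 9, 17, 25, 33]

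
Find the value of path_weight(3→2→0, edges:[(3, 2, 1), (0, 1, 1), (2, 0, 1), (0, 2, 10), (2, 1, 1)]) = 2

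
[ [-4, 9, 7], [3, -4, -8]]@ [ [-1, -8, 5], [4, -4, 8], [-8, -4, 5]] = C[0][0] = (-4)*(-1) + (9)*(4) + (7)*(-8) = -16
C[0][1] = (-4)*(-8) + (9)*(-4) + (7)*(-4) = -32
C[0][2] = (-4)*(5) + (9)*(8) + (7)*(5) = 87
C[1][0] = (3)*(-1) + (-4)*(4) + (-8)*(-8) = 45
C[1][1] = (3)*(-8) + (-4)*(-4) + (-8)*(-4) = 24
C[1][2] = (3)*(5) + (-4)*(8) + (-8)*(5) = -57
= [[-16, -32, 87], [45, 24, -57]]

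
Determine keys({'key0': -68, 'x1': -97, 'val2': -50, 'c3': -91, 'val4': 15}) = ['key0', 'x1', 'val2', 'c3', 'val4']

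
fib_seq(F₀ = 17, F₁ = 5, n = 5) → [17, 5, 22, 27, 49]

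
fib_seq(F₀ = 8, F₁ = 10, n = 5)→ [8, 10, 18, 28, 46]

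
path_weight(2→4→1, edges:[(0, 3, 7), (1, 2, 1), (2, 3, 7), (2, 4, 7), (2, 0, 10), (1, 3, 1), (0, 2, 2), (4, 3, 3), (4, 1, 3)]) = w(2→4)=7 + w(4→1)=3
= 10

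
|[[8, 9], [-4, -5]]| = (8)*(-5) - (9)*(-4)
= -4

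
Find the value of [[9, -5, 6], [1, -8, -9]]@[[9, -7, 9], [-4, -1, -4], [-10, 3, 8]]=[[41, -40, 149], [131, -26, -31]]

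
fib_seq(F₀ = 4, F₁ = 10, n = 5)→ [4, 10, 14, 24, 38]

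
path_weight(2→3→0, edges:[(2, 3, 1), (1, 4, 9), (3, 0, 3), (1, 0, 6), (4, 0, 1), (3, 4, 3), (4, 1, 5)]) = 4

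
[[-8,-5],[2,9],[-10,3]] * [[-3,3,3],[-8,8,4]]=[[64, -64, -44], [-78, 78, 42], [6, -6, -18]]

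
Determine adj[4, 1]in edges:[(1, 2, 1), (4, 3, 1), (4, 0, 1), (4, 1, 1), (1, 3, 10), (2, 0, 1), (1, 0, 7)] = 1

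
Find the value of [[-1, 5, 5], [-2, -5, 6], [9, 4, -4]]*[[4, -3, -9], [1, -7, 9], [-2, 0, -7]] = [[-9, -32, 19], [-25, 41, -69], [48, -55, -17]]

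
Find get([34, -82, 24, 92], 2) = 24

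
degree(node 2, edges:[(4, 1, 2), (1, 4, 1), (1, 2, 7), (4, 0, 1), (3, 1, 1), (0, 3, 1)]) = incident: (1,2)
= 1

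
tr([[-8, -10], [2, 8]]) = 0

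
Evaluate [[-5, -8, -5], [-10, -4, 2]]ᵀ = [[-5, -10], [-8, -4], [-5, 2]]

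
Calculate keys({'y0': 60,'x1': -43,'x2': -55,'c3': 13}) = ['y0', 'x1', 'x2', 'c3']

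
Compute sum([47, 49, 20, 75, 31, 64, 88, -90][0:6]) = slice → [47, 49, 20, 75, 31, 64]
47 + 49 + 20 + 75 + 31 + 64
= 286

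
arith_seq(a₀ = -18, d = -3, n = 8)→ a_0 = -18 + 0*-3 = -18
a_1 = -18 + 1*-3 = -21
a_2 = -18 + 2*-3 = -24
...
= [-18, -21, -24, -27, -30, -33, -36, -39]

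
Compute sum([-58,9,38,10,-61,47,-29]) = (-58) + 9 + 38 + 10 + (-61) + 47 + (-29)
= -44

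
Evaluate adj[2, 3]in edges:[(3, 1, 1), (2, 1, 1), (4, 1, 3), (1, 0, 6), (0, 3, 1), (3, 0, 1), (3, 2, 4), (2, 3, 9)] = 9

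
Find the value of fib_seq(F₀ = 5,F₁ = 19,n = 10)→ [5, 19, 24, 43, 67, 110, 177, 287, 464, 751]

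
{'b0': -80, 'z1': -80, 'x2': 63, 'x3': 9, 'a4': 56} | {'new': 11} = {'b0': -80, 'z1': -80, 'x2': 63, 'x3': 9, 'a4': 56, 'new': 11}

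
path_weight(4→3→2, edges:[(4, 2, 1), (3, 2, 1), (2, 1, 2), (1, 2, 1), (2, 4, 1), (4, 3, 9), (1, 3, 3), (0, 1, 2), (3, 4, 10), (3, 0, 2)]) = 10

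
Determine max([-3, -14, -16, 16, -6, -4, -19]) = 16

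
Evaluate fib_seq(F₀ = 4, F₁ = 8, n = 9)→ F_2 = F_1 + F_0 = 12
F_3 = F_2 + F_1 = 20
F_4 = F_3 + F_2 = 32
...
= [4, 8, 12, 20, 32, 52, 84, 136, 220]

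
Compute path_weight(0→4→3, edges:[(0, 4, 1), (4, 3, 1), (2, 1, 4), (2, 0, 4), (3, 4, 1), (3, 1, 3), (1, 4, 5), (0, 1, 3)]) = w(0→4)=1 + w(4→3)=1
= 2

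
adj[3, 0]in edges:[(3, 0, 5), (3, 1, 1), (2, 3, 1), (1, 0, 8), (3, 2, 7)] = 5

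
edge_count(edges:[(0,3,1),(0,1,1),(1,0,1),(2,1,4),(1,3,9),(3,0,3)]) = 6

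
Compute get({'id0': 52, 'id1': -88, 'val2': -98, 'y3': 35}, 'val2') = -98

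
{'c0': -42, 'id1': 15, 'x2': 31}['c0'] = -42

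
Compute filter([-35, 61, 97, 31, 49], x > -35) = [61, 97, 31, 49]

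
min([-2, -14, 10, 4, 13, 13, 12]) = -14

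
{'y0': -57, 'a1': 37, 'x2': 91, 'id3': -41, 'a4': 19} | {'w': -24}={'y0': -57, 'a1': 37, 'x2': 91, 'id3': -41, 'a4': 19, 'w': -24}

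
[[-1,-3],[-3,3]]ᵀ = [[-1, -3], [-3, 3]]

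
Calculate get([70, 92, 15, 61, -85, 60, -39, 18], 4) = -85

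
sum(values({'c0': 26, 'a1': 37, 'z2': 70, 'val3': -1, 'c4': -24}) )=26 + 37 + 70 + (-1) + (-24)
= 108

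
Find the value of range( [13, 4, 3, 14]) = 11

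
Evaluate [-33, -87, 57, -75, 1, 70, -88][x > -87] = keep x where x > -87: -33✓, -87✗, 57✓, -75✓, 1✓, 70✓, -88✗
= [-33, 57, -75, 1, 70]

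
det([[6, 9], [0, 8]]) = (6)*(8) - (9)*(0)
= 48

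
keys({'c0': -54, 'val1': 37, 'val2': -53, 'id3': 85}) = ['c0', 'val1', 'val2', 'id3']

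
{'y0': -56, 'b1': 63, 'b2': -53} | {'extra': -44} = {'y0': -56, 'b1': 63, 'b2': -53, 'extra': -44}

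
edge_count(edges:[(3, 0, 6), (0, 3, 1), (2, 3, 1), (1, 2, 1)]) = 4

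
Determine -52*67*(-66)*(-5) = -1149720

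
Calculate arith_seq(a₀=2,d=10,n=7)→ [2, 12, 22, 32, 42, 52, 62]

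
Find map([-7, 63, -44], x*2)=[-14, 126, -88]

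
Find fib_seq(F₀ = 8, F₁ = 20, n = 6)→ [8, 20, 28, 48, 76, 124]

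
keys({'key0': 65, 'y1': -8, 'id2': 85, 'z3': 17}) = ['key0', 'y1', 'id2', 'z3']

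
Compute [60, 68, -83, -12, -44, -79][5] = -79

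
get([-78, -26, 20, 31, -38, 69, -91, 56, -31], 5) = 69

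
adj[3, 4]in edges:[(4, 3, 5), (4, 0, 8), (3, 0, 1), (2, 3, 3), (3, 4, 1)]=1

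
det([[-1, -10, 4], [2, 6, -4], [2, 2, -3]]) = -2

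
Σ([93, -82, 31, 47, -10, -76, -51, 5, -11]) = 93 + (-82) + 31 + 47 + (-10) + (-76) + (-51) + 5 + (-11)
= -54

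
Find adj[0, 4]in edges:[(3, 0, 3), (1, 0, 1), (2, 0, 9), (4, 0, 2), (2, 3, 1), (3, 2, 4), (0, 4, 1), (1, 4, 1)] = 1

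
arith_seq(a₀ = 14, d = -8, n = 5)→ [14, 6, -2, -10, -18]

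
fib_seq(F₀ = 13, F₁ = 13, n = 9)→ [13, 13, 26, 39, 65, 104, 169, 273, 442]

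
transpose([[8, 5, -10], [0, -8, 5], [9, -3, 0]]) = [[8, 0, 9], [5, -8, -3], [-10, 5, 0]]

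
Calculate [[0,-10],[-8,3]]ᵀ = [[0, -8], [-10, 3]]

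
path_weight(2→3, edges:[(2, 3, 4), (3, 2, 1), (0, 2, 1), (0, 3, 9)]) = w(2→3)=4
= 4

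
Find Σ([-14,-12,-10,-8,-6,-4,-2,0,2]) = (-14) + (-12) + (-10) + (-8) + (-6) + (-4) + (-2) + 0 + 2
= -54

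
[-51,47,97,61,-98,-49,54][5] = -49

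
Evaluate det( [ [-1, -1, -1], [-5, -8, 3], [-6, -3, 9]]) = 69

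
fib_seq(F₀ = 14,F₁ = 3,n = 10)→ F_2 = F_1 + F_0 = 17
F_3 = F_2 + F_1 = 20
F_4 = F_3 + F_2 = 37
...
= [14, 3, 17, 20, 37, 57, 94, 151, 245, 396]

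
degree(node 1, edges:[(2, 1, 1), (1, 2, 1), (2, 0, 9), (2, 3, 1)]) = incident: (2,1), (1,2)
= 2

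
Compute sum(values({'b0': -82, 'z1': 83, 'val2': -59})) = (-82) + 83 + (-59)
= -58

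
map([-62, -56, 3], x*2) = -62*2=-124, -56*2=-112, 3*2=6
= [-124, -112, 6]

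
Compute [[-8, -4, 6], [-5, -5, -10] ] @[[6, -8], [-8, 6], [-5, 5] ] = [[-46, 70], [60, -40]]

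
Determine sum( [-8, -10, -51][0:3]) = slice → [-8, -10, -51]
(-8) + (-10) + (-51)
= -69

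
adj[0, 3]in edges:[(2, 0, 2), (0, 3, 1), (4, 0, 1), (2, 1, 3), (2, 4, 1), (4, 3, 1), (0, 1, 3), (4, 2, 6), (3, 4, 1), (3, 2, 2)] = 1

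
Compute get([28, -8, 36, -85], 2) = 36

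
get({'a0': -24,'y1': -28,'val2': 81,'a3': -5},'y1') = -28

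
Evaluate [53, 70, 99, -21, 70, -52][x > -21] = keep x where x > -21: 53✓, 70✓, 99✓, -21✗, 70✓, -52✗
= [53, 70, 99, 70]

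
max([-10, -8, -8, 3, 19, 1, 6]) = 19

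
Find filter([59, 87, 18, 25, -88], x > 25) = [59, 87]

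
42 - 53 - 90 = -101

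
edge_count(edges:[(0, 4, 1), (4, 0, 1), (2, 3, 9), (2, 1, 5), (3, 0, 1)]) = 5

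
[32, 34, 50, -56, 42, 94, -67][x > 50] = [94]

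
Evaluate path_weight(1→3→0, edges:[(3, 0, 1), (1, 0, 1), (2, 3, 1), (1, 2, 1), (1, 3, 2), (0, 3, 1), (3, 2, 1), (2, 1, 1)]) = w(1→3)=2 + w(3→0)=1
= 3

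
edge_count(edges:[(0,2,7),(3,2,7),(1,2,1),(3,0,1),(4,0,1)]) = 5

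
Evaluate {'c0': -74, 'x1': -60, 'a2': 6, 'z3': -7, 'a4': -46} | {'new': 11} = {'c0': -74, 'x1': -60, 'a2': 6, 'z3': -7, 'a4': -46, 'new': 11}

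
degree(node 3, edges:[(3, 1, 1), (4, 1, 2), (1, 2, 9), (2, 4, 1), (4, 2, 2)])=1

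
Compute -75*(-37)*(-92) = -255300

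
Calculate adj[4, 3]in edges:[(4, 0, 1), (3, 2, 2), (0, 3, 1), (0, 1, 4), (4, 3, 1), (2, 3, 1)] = 1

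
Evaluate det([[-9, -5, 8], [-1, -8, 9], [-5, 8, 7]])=(1)*(-9)*det([[-8, 9], [8, 7]]) + (-1)*(-5)*det([[-1, 9], [-5, 7]]) + (1)*(8)*det([[-1, -8], [-5, 8]])
= 1152 + 190 + -384
= 958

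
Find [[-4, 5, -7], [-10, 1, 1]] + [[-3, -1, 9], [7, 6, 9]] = [[-7, 4, 2], [-3, 7, 10]]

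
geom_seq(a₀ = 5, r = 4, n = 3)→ a_0 = 5*4^0 = 5
a_1 = 5*4^1 = 20
a_2 = 5*4^2 = 80
= [5, 20, 80]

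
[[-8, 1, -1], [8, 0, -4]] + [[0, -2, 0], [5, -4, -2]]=[[-8, -1, -1], [13, -4, -6]]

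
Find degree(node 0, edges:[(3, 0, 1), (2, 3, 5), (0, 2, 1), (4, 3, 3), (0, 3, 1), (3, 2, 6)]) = 3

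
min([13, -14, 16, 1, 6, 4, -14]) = -14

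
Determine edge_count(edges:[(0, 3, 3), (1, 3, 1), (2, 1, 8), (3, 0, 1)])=4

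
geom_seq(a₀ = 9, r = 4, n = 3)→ [9, 36, 144]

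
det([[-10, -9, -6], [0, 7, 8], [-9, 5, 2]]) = (1)*(-10)*det([[7, 8], [5, 2]]) + (-1)*(-9)*det([[0, 8], [-9, 2]]) + (1)*(-6)*det([[0, 7], [-9, 5]])
= 260 + 648 + -378
= 530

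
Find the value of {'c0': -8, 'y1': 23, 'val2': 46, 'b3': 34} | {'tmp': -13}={'c0': -8, 'y1': 23, 'val2': 46, 'b3': 34, 'tmp': -13}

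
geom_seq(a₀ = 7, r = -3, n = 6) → a_0 = 7*(-3)^0 = 7
a_1 = 7*(-3)^1 = -21
a_2 = 7*(-3)^2 = 63
...
= [7, -21, 63, -189, 567, -1701]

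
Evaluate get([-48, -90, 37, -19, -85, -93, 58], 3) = -19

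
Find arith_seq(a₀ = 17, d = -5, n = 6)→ a_0 = 17 + 0*-5 = 17
a_1 = 17 + 1*-5 = 12
a_2 = 17 + 2*-5 = 7
...
= [17, 12, 7, 2, -3, -8]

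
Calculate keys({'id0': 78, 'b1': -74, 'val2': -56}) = ['id0', 'b1', 'val2']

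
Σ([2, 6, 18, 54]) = 80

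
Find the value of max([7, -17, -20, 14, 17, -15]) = 17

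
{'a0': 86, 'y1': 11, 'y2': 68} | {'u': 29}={'a0': 86, 'y1': 11, 'y2': 68, 'u': 29}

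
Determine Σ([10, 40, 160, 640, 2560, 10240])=13650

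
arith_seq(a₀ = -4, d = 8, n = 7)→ a_0 = -4 + 0*8 = -4
a_1 = -4 + 1*8 = 4
a_2 = -4 + 2*8 = 12
...
= [-4, 4, 12, 20, 28, 36, 44]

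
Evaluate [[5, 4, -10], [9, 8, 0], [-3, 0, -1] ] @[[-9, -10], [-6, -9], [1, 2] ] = [[-79, -106], [-129, -162], [26, 28]]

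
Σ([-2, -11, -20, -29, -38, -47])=-147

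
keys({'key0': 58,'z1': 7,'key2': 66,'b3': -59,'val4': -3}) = ['key0', 'z1', 'key2', 'b3', 'val4']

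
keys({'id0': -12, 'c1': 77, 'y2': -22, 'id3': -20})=['id0', 'c1', 'y2', 'id3']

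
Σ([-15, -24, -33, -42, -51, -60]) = (-15) + (-24) + (-33) + (-42) + (-51) + (-60)
= -225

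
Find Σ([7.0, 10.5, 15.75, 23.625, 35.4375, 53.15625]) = 7.0 + 10.5 + 15.75 + 23.625 + 35.4375 + 53.15625
= 145.46875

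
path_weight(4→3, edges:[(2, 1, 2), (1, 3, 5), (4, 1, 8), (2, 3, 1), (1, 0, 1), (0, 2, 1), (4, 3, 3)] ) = 3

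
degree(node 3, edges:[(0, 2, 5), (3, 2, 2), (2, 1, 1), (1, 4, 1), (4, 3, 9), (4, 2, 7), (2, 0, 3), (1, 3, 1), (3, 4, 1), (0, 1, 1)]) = incident: (3,2), (4,3), (1,3), (3,4)
= 4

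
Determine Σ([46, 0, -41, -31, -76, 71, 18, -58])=-71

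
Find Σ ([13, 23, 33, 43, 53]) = 165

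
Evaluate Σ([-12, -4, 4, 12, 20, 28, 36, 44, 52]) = (-12) + (-4) + 4 + 12 + 20 + 28 + 36 + 44 + 52
= 180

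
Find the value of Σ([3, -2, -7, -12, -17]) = -35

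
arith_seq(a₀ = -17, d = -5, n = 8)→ a_0 = -17 + 0*-5 = -17
a_1 = -17 + 1*-5 = -22
a_2 = -17 + 2*-5 = -27
...
= [-17, -22, -27, -32, -37, -42, -47, -52]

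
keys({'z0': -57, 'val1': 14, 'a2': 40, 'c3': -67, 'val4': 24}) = ['z0', 'val1', 'a2', 'c3', 'val4']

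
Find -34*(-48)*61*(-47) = -4678944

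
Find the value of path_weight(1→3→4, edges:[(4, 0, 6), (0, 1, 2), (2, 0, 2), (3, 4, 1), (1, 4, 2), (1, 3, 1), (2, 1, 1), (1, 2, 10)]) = w(1→3)=1 + w(3→4)=1
= 2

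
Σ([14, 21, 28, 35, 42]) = 14 + 21 + 28 + 35 + 42
= 140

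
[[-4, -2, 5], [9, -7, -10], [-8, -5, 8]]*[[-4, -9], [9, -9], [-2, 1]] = [[-12, 59], [-79, -28], [-29, 125]]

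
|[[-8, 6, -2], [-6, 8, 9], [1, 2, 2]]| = 182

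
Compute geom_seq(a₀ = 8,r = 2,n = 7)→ [8, 16, 32, 64, 128, 256, 512]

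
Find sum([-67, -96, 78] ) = -85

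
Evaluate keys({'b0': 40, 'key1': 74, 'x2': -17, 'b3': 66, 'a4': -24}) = ['b0', 'key1', 'x2', 'b3', 'a4']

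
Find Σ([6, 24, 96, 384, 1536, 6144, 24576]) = 6 + 24 + 96 + 384 + 1536 + 6144 + 24576
= 32766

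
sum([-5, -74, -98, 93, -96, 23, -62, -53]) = -272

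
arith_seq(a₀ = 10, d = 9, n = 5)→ a_0 = 10 + 0*9 = 10
a_1 = 10 + 1*9 = 19
a_2 = 10 + 2*9 = 28
...
= [10, 19, 28, 37, 46]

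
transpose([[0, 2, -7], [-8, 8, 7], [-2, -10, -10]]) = [[0, -8, -2], [2, 8, -10], [-7, 7, -10]]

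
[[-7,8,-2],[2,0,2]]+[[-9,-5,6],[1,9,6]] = [[-16, 3, 4], [3, 9, 8]]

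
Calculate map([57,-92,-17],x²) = [3249, 8464, 289]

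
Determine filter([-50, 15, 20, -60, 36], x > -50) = keep x where x > -50: -50✗, 15✓, 20✓, -60✗, 36✓
= [15, 20, 36]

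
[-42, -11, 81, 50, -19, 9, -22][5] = 9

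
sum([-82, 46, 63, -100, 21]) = -52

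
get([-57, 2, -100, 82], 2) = -100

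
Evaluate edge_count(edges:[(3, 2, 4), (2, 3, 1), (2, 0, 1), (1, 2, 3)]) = 4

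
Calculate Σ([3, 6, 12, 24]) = 45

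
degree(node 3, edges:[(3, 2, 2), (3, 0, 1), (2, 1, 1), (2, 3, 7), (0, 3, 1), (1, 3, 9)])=5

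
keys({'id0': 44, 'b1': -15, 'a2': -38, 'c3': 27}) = ['id0', 'b1', 'a2', 'c3']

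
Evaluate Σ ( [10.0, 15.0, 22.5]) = 10.0 + 15.0 + 22.5
= 47.5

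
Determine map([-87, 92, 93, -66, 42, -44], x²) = (-87)²=7569, (92)²=8464, (93)²=8649, (-66)²=4356, (42)²=1764, (-44)²=1936
= [7569, 8464, 8649, 4356, 1764, 1936]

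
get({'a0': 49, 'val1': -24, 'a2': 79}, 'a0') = 49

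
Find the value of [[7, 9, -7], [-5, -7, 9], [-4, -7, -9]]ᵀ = [[7, -5, -4], [9, -7, -7], [-7, 9, -9]]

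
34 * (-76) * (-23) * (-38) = -2258416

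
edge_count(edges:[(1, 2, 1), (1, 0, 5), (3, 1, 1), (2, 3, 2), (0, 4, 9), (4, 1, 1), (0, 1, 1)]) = 7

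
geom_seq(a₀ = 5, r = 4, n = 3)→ a_0 = 5*4^0 = 5
a_1 = 5*4^1 = 20
a_2 = 5*4^2 = 80
= [5, 20, 80]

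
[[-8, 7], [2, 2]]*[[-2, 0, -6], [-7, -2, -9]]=[[-33, -14, -15], [-18, -4, -30]]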